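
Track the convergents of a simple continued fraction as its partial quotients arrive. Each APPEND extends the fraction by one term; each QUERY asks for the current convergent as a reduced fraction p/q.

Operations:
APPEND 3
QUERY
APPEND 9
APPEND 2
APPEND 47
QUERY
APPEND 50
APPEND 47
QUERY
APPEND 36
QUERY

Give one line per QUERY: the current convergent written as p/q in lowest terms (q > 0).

3/1
2801/902
6587924/2121495
237305373/76418939

APPEND 3: p_0 = 3·1 + 0 = 3, q_0 = 3·0 + 1 = 1 → 3/1
APPEND 9: p_1 = 9·3 + 1 = 28, q_1 = 9·1 + 0 = 9 → 28/9
APPEND 2: p_2 = 2·28 + 3 = 59, q_2 = 2·9 + 1 = 19 → 59/19
APPEND 47: p_3 = 47·59 + 28 = 2801, q_3 = 47·19 + 9 = 902 → 2801/902
APPEND 50: p_4 = 50·2801 + 59 = 140109, q_4 = 50·902 + 19 = 45119 → 140109/45119
APPEND 47: p_5 = 47·140109 + 2801 = 6587924, q_5 = 47·45119 + 902 = 2121495 → 6587924/2121495
APPEND 36: p_6 = 36·6587924 + 140109 = 237305373, q_6 = 36·2121495 + 45119 = 76418939 → 237305373/76418939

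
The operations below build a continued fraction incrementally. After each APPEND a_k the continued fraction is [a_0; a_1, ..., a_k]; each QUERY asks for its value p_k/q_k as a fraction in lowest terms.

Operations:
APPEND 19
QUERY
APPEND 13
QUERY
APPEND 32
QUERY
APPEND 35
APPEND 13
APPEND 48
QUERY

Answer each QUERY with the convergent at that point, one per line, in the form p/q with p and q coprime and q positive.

19/1
248/13
7955/417
174552465/9150016

APPEND 19: p_0 = 19·1 + 0 = 19, q_0 = 19·0 + 1 = 1 → 19/1
APPEND 13: p_1 = 13·19 + 1 = 248, q_1 = 13·1 + 0 = 13 → 248/13
APPEND 32: p_2 = 32·248 + 19 = 7955, q_2 = 32·13 + 1 = 417 → 7955/417
APPEND 35: p_3 = 35·7955 + 248 = 278673, q_3 = 35·417 + 13 = 14608 → 278673/14608
APPEND 13: p_4 = 13·278673 + 7955 = 3630704, q_4 = 13·14608 + 417 = 190321 → 3630704/190321
APPEND 48: p_5 = 48·3630704 + 278673 = 174552465, q_5 = 48·190321 + 14608 = 9150016 → 174552465/9150016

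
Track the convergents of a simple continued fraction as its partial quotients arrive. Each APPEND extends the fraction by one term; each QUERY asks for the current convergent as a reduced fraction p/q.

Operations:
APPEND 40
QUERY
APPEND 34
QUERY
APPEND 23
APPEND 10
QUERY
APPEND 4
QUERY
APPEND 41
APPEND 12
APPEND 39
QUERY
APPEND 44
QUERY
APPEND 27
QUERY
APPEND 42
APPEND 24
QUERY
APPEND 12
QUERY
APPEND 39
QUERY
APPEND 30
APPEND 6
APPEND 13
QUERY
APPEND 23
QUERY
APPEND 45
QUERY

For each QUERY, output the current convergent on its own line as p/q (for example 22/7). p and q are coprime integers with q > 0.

APPEND 40: p_0 = 40·1 + 0 = 40, q_0 = 40·0 + 1 = 1 → 40/1
APPEND 34: p_1 = 34·40 + 1 = 1361, q_1 = 34·1 + 0 = 34 → 1361/34
APPEND 23: p_2 = 23·1361 + 40 = 31343, q_2 = 23·34 + 1 = 783 → 31343/783
APPEND 10: p_3 = 10·31343 + 1361 = 314791, q_3 = 10·783 + 34 = 7864 → 314791/7864
APPEND 4: p_4 = 4·314791 + 31343 = 1290507, q_4 = 4·7864 + 783 = 32239 → 1290507/32239
APPEND 41: p_5 = 41·1290507 + 314791 = 53225578, q_5 = 41·32239 + 7864 = 1329663 → 53225578/1329663
APPEND 12: p_6 = 12·53225578 + 1290507 = 639997443, q_6 = 12·1329663 + 32239 = 15988195 → 639997443/15988195
APPEND 39: p_7 = 39·639997443 + 53225578 = 25013125855, q_7 = 39·15988195 + 1329663 = 624869268 → 25013125855/624869268
APPEND 44: p_8 = 44·25013125855 + 639997443 = 1101217535063, q_8 = 44·624869268 + 15988195 = 27510235987 → 1101217535063/27510235987
APPEND 27: p_9 = 27·1101217535063 + 25013125855 = 29757886572556, q_9 = 27·27510235987 + 624869268 = 743401240917 → 29757886572556/743401240917
APPEND 42: p_10 = 42·29757886572556 + 1101217535063 = 1250932453582415, q_10 = 42·743401240917 + 27510235987 = 31250362354501 → 1250932453582415/31250362354501
APPEND 24: p_11 = 24·1250932453582415 + 29757886572556 = 30052136772550516, q_11 = 24·31250362354501 + 743401240917 = 750752097748941 → 30052136772550516/750752097748941
APPEND 12: p_12 = 12·30052136772550516 + 1250932453582415 = 361876573724188607, q_12 = 12·750752097748941 + 31250362354501 = 9040275535341793 → 361876573724188607/9040275535341793
APPEND 39: p_13 = 39·361876573724188607 + 30052136772550516 = 14143238512015906189, q_13 = 39·9040275535341793 + 750752097748941 = 353321497976078868 → 14143238512015906189/353321497976078868
APPEND 30: p_14 = 30·14143238512015906189 + 361876573724188607 = 424659031934201374277, q_14 = 30·353321497976078868 + 9040275535341793 = 10608685214817707833 → 424659031934201374277/10608685214817707833
APPEND 6: p_15 = 6·424659031934201374277 + 14143238512015906189 = 2562097430117224151851, q_15 = 6·10608685214817707833 + 353321497976078868 = 64005432786882325866 → 2562097430117224151851/64005432786882325866
APPEND 13: p_16 = 13·2562097430117224151851 + 424659031934201374277 = 33731925623458115348340, q_16 = 13·64005432786882325866 + 10608685214817707833 = 842679311444287944091 → 33731925623458115348340/842679311444287944091
APPEND 23: p_17 = 23·33731925623458115348340 + 2562097430117224151851 = 778396386769653877163671, q_17 = 23·842679311444287944091 + 64005432786882325866 = 19445629596005505039959 → 778396386769653877163671/19445629596005505039959
APPEND 45: p_18 = 45·778396386769653877163671 + 33731925623458115348340 = 35061569330257882587713535, q_18 = 45·19445629596005505039959 + 842679311444287944091 = 875896011131692014742246 → 35061569330257882587713535/875896011131692014742246

40/1
1361/34
314791/7864
1290507/32239
25013125855/624869268
1101217535063/27510235987
29757886572556/743401240917
30052136772550516/750752097748941
361876573724188607/9040275535341793
14143238512015906189/353321497976078868
33731925623458115348340/842679311444287944091
778396386769653877163671/19445629596005505039959
35061569330257882587713535/875896011131692014742246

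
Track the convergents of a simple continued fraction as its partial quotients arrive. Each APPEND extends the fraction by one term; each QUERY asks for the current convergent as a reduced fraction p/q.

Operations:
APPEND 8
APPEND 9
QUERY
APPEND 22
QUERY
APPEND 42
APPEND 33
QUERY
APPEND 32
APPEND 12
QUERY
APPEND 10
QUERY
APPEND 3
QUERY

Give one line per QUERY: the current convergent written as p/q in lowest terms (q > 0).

APPEND 8: p_0 = 8·1 + 0 = 8, q_0 = 8·0 + 1 = 1 → 8/1
APPEND 9: p_1 = 9·8 + 1 = 73, q_1 = 9·1 + 0 = 9 → 73/9
APPEND 22: p_2 = 22·73 + 8 = 1614, q_2 = 22·9 + 1 = 199 → 1614/199
APPEND 42: p_3 = 42·1614 + 73 = 67861, q_3 = 42·199 + 9 = 8367 → 67861/8367
APPEND 33: p_4 = 33·67861 + 1614 = 2241027, q_4 = 33·8367 + 199 = 276310 → 2241027/276310
APPEND 32: p_5 = 32·2241027 + 67861 = 71780725, q_5 = 32·276310 + 8367 = 8850287 → 71780725/8850287
APPEND 12: p_6 = 12·71780725 + 2241027 = 863609727, q_6 = 12·8850287 + 276310 = 106479754 → 863609727/106479754
APPEND 10: p_7 = 10·863609727 + 71780725 = 8707877995, q_7 = 10·106479754 + 8850287 = 1073647827 → 8707877995/1073647827
APPEND 3: p_8 = 3·8707877995 + 863609727 = 26987243712, q_8 = 3·1073647827 + 106479754 = 3327423235 → 26987243712/3327423235

73/9
1614/199
2241027/276310
863609727/106479754
8707877995/1073647827
26987243712/3327423235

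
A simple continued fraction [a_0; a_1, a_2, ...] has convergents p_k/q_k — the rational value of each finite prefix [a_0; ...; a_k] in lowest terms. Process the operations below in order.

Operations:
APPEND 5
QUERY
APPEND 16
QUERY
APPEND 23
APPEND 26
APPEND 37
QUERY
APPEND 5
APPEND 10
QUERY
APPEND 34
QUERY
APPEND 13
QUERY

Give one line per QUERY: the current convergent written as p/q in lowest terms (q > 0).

APPEND 5: p_0 = 5·1 + 0 = 5, q_0 = 5·0 + 1 = 1 → 5/1
APPEND 16: p_1 = 16·5 + 1 = 81, q_1 = 16·1 + 0 = 16 → 81/16
APPEND 23: p_2 = 23·81 + 5 = 1868, q_2 = 23·16 + 1 = 369 → 1868/369
APPEND 26: p_3 = 26·1868 + 81 = 48649, q_3 = 26·369 + 16 = 9610 → 48649/9610
APPEND 37: p_4 = 37·48649 + 1868 = 1801881, q_4 = 37·9610 + 369 = 355939 → 1801881/355939
APPEND 5: p_5 = 5·1801881 + 48649 = 9058054, q_5 = 5·355939 + 9610 = 1789305 → 9058054/1789305
APPEND 10: p_6 = 10·9058054 + 1801881 = 92382421, q_6 = 10·1789305 + 355939 = 18248989 → 92382421/18248989
APPEND 34: p_7 = 34·92382421 + 9058054 = 3150060368, q_7 = 34·18248989 + 1789305 = 622254931 → 3150060368/622254931
APPEND 13: p_8 = 13·3150060368 + 92382421 = 41043167205, q_8 = 13·622254931 + 18248989 = 8107563092 → 41043167205/8107563092

5/1
81/16
1801881/355939
92382421/18248989
3150060368/622254931
41043167205/8107563092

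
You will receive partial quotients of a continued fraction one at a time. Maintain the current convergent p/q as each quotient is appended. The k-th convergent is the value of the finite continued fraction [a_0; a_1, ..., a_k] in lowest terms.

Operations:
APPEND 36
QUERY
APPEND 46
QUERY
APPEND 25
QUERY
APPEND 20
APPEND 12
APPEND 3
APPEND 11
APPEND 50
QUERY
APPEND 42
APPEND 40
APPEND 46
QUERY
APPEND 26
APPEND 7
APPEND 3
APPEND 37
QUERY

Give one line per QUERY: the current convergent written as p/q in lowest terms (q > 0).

36/1
1657/46
41461/1151
17508223682/486046295
1355219766108193/37622294425268
29104480337289336356/807970305427574459

APPEND 36: p_0 = 36·1 + 0 = 36, q_0 = 36·0 + 1 = 1 → 36/1
APPEND 46: p_1 = 46·36 + 1 = 1657, q_1 = 46·1 + 0 = 46 → 1657/46
APPEND 25: p_2 = 25·1657 + 36 = 41461, q_2 = 25·46 + 1 = 1151 → 41461/1151
APPEND 20: p_3 = 20·41461 + 1657 = 830877, q_3 = 20·1151 + 46 = 23066 → 830877/23066
APPEND 12: p_4 = 12·830877 + 41461 = 10011985, q_4 = 12·23066 + 1151 = 277943 → 10011985/277943
APPEND 3: p_5 = 3·10011985 + 830877 = 30866832, q_5 = 3·277943 + 23066 = 856895 → 30866832/856895
APPEND 11: p_6 = 11·30866832 + 10011985 = 349547137, q_6 = 11·856895 + 277943 = 9703788 → 349547137/9703788
APPEND 50: p_7 = 50·349547137 + 30866832 = 17508223682, q_7 = 50·9703788 + 856895 = 486046295 → 17508223682/486046295
APPEND 42: p_8 = 42·17508223682 + 349547137 = 735694941781, q_8 = 42·486046295 + 9703788 = 20423648178 → 735694941781/20423648178
APPEND 40: p_9 = 40·735694941781 + 17508223682 = 29445305894922, q_9 = 40·20423648178 + 486046295 = 817431973415 → 29445305894922/817431973415
APPEND 46: p_10 = 46·29445305894922 + 735694941781 = 1355219766108193, q_10 = 46·817431973415 + 20423648178 = 37622294425268 → 1355219766108193/37622294425268
APPEND 26: p_11 = 26·1355219766108193 + 29445305894922 = 35265159224707940, q_11 = 26·37622294425268 + 817431973415 = 978997087030383 → 35265159224707940/978997087030383
APPEND 7: p_12 = 7·35265159224707940 + 1355219766108193 = 248211334339063773, q_12 = 7·978997087030383 + 37622294425268 = 6890601903637949 → 248211334339063773/6890601903637949
APPEND 3: p_13 = 3·248211334339063773 + 35265159224707940 = 779899162241899259, q_13 = 3·6890601903637949 + 978997087030383 = 21650802797944230 → 779899162241899259/21650802797944230
APPEND 37: p_14 = 37·779899162241899259 + 248211334339063773 = 29104480337289336356, q_14 = 37·21650802797944230 + 6890601903637949 = 807970305427574459 → 29104480337289336356/807970305427574459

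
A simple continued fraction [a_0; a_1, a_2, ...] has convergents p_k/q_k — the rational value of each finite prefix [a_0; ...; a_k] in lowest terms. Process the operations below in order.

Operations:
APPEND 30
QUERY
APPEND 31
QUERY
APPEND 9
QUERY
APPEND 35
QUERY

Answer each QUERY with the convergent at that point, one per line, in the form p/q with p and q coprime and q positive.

30/1
931/31
8409/280
295246/9831

APPEND 30: p_0 = 30·1 + 0 = 30, q_0 = 30·0 + 1 = 1 → 30/1
APPEND 31: p_1 = 31·30 + 1 = 931, q_1 = 31·1 + 0 = 31 → 931/31
APPEND 9: p_2 = 9·931 + 30 = 8409, q_2 = 9·31 + 1 = 280 → 8409/280
APPEND 35: p_3 = 35·8409 + 931 = 295246, q_3 = 35·280 + 31 = 9831 → 295246/9831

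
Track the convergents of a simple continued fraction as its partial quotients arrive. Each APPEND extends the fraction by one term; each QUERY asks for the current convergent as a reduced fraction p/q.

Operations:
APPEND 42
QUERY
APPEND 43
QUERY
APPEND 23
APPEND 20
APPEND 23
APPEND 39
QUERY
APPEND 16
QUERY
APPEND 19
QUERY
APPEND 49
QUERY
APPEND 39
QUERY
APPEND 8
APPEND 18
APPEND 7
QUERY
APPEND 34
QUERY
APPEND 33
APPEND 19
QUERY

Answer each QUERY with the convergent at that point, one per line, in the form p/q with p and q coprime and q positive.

APPEND 42: p_0 = 42·1 + 0 = 42, q_0 = 42·0 + 1 = 1 → 42/1
APPEND 43: p_1 = 43·42 + 1 = 1807, q_1 = 43·1 + 0 = 43 → 1807/43
APPEND 23: p_2 = 23·1807 + 42 = 41603, q_2 = 23·43 + 1 = 990 → 41603/990
APPEND 20: p_3 = 20·41603 + 1807 = 833867, q_3 = 20·990 + 43 = 19843 → 833867/19843
APPEND 23: p_4 = 23·833867 + 41603 = 19220544, q_4 = 23·19843 + 990 = 457379 → 19220544/457379
APPEND 39: p_5 = 39·19220544 + 833867 = 750435083, q_5 = 39·457379 + 19843 = 17857624 → 750435083/17857624
APPEND 16: p_6 = 16·750435083 + 19220544 = 12026181872, q_6 = 16·17857624 + 457379 = 286179363 → 12026181872/286179363
APPEND 19: p_7 = 19·12026181872 + 750435083 = 229247890651, q_7 = 19·286179363 + 17857624 = 5455265521 → 229247890651/5455265521
APPEND 49: p_8 = 49·229247890651 + 12026181872 = 11245172823771, q_8 = 49·5455265521 + 286179363 = 267594189892 → 11245172823771/267594189892
APPEND 39: p_9 = 39·11245172823771 + 229247890651 = 438790988017720, q_9 = 39·267594189892 + 5455265521 = 10441628671309 → 438790988017720/10441628671309
APPEND 8: p_10 = 8·438790988017720 + 11245172823771 = 3521573076965531, q_10 = 8·10441628671309 + 267594189892 = 83800623560364 → 3521573076965531/83800623560364
APPEND 18: p_11 = 18·3521573076965531 + 438790988017720 = 63827106373397278, q_11 = 18·83800623560364 + 10441628671309 = 1518852852757861 → 63827106373397278/1518852852757861
APPEND 7: p_12 = 7·63827106373397278 + 3521573076965531 = 450311317690746477, q_12 = 7·1518852852757861 + 83800623560364 = 10715770592865391 → 450311317690746477/10715770592865391
APPEND 34: p_13 = 34·450311317690746477 + 63827106373397278 = 15374411907858777496, q_13 = 34·10715770592865391 + 1518852852757861 = 365855053010181155 → 15374411907858777496/365855053010181155
APPEND 33: p_14 = 33·15374411907858777496 + 450311317690746477 = 507805904277030403845, q_14 = 33·365855053010181155 + 10715770592865391 = 12083932519928843506 → 507805904277030403845/12083932519928843506
APPEND 19: p_15 = 19·507805904277030403845 + 15374411907858777496 = 9663686593171436450551, q_15 = 19·12083932519928843506 + 365855053010181155 = 229960572931658207769 → 9663686593171436450551/229960572931658207769

42/1
1807/43
750435083/17857624
12026181872/286179363
229247890651/5455265521
11245172823771/267594189892
438790988017720/10441628671309
450311317690746477/10715770592865391
15374411907858777496/365855053010181155
9663686593171436450551/229960572931658207769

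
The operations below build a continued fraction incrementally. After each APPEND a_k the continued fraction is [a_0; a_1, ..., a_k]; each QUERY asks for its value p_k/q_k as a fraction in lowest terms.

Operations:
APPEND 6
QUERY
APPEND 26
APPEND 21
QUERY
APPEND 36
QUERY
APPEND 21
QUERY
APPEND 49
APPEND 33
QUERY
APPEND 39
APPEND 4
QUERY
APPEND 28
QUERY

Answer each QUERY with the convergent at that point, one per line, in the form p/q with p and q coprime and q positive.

APPEND 6: p_0 = 6·1 + 0 = 6, q_0 = 6·0 + 1 = 1 → 6/1
APPEND 26: p_1 = 26·6 + 1 = 157, q_1 = 26·1 + 0 = 26 → 157/26
APPEND 21: p_2 = 21·157 + 6 = 3303, q_2 = 21·26 + 1 = 547 → 3303/547
APPEND 36: p_3 = 36·3303 + 157 = 119065, q_3 = 36·547 + 26 = 19718 → 119065/19718
APPEND 21: p_4 = 21·119065 + 3303 = 2503668, q_4 = 21·19718 + 547 = 414625 → 2503668/414625
APPEND 49: p_5 = 49·2503668 + 119065 = 122798797, q_5 = 49·414625 + 19718 = 20336343 → 122798797/20336343
APPEND 33: p_6 = 33·122798797 + 2503668 = 4054863969, q_6 = 33·20336343 + 414625 = 671513944 → 4054863969/671513944
APPEND 39: p_7 = 39·4054863969 + 122798797 = 158262493588, q_7 = 39·671513944 + 20336343 = 26209380159 → 158262493588/26209380159
APPEND 4: p_8 = 4·158262493588 + 4054863969 = 637104838321, q_8 = 4·26209380159 + 671513944 = 105509034580 → 637104838321/105509034580
APPEND 28: p_9 = 28·637104838321 + 158262493588 = 17997197966576, q_9 = 28·105509034580 + 26209380159 = 2980462348399 → 17997197966576/2980462348399

6/1
3303/547
119065/19718
2503668/414625
4054863969/671513944
637104838321/105509034580
17997197966576/2980462348399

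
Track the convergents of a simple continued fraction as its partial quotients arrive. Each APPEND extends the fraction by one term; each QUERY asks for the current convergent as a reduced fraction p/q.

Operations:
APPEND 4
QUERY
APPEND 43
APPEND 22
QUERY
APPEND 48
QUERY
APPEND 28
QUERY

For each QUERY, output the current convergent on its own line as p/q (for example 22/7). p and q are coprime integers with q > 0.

4/1
3810/947
183053/45499
5129294/1274919

APPEND 4: p_0 = 4·1 + 0 = 4, q_0 = 4·0 + 1 = 1 → 4/1
APPEND 43: p_1 = 43·4 + 1 = 173, q_1 = 43·1 + 0 = 43 → 173/43
APPEND 22: p_2 = 22·173 + 4 = 3810, q_2 = 22·43 + 1 = 947 → 3810/947
APPEND 48: p_3 = 48·3810 + 173 = 183053, q_3 = 48·947 + 43 = 45499 → 183053/45499
APPEND 28: p_4 = 28·183053 + 3810 = 5129294, q_4 = 28·45499 + 947 = 1274919 → 5129294/1274919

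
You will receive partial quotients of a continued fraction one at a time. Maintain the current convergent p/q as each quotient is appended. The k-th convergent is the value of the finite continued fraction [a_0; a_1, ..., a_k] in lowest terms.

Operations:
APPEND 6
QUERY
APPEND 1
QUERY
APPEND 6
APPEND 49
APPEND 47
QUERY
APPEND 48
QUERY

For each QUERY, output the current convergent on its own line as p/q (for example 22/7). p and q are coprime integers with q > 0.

6/1
7/1
110921/16175
5326567/776744

APPEND 6: p_0 = 6·1 + 0 = 6, q_0 = 6·0 + 1 = 1 → 6/1
APPEND 1: p_1 = 1·6 + 1 = 7, q_1 = 1·1 + 0 = 1 → 7/1
APPEND 6: p_2 = 6·7 + 6 = 48, q_2 = 6·1 + 1 = 7 → 48/7
APPEND 49: p_3 = 49·48 + 7 = 2359, q_3 = 49·7 + 1 = 344 → 2359/344
APPEND 47: p_4 = 47·2359 + 48 = 110921, q_4 = 47·344 + 7 = 16175 → 110921/16175
APPEND 48: p_5 = 48·110921 + 2359 = 5326567, q_5 = 48·16175 + 344 = 776744 → 5326567/776744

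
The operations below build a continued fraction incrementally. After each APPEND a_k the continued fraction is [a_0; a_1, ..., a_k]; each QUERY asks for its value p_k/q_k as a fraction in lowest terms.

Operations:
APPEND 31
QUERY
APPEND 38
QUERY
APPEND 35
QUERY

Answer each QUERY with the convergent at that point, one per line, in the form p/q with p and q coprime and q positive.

APPEND 31: p_0 = 31·1 + 0 = 31, q_0 = 31·0 + 1 = 1 → 31/1
APPEND 38: p_1 = 38·31 + 1 = 1179, q_1 = 38·1 + 0 = 38 → 1179/38
APPEND 35: p_2 = 35·1179 + 31 = 41296, q_2 = 35·38 + 1 = 1331 → 41296/1331

31/1
1179/38
41296/1331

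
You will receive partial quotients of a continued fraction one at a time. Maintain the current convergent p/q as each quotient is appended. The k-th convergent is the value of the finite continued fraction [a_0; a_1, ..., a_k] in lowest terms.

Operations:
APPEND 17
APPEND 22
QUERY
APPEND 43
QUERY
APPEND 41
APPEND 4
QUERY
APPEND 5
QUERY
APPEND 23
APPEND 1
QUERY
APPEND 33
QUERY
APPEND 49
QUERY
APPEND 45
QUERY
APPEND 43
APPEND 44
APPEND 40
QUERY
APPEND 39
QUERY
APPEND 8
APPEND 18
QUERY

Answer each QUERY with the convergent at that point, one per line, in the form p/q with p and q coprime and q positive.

APPEND 17: p_0 = 17·1 + 0 = 17, q_0 = 17·0 + 1 = 1 → 17/1
APPEND 22: p_1 = 22·17 + 1 = 375, q_1 = 22·1 + 0 = 22 → 375/22
APPEND 43: p_2 = 43·375 + 17 = 16142, q_2 = 43·22 + 1 = 947 → 16142/947
APPEND 41: p_3 = 41·16142 + 375 = 662197, q_3 = 41·947 + 22 = 38849 → 662197/38849
APPEND 4: p_4 = 4·662197 + 16142 = 2664930, q_4 = 4·38849 + 947 = 156343 → 2664930/156343
APPEND 5: p_5 = 5·2664930 + 662197 = 13986847, q_5 = 5·156343 + 38849 = 820564 → 13986847/820564
APPEND 23: p_6 = 23·13986847 + 2664930 = 324362411, q_6 = 23·820564 + 156343 = 19029315 → 324362411/19029315
APPEND 1: p_7 = 1·324362411 + 13986847 = 338349258, q_7 = 1·19029315 + 820564 = 19849879 → 338349258/19849879
APPEND 33: p_8 = 33·338349258 + 324362411 = 11489887925, q_8 = 33·19849879 + 19029315 = 674075322 → 11489887925/674075322
APPEND 49: p_9 = 49·11489887925 + 338349258 = 563342857583, q_9 = 49·674075322 + 19849879 = 33049540657 → 563342857583/33049540657
APPEND 45: p_10 = 45·563342857583 + 11489887925 = 25361918479160, q_10 = 45·33049540657 + 674075322 = 1487903404887 → 25361918479160/1487903404887
APPEND 43: p_11 = 43·25361918479160 + 563342857583 = 1091125837461463, q_11 = 43·1487903404887 + 33049540657 = 64012895950798 → 1091125837461463/64012895950798
APPEND 44: p_12 = 44·1091125837461463 + 25361918479160 = 48034898766783532, q_12 = 44·64012895950798 + 1487903404887 = 2818055325239999 → 48034898766783532/2818055325239999
APPEND 40: p_13 = 40·48034898766783532 + 1091125837461463 = 1922487076508802743, q_13 = 40·2818055325239999 + 64012895950798 = 112786225905550758 → 1922487076508802743/112786225905550758
APPEND 39: p_14 = 39·1922487076508802743 + 48034898766783532 = 75025030882610090509, q_14 = 39·112786225905550758 + 2818055325239999 = 4401480865641719561 → 75025030882610090509/4401480865641719561
APPEND 8: p_15 = 8·75025030882610090509 + 1922487076508802743 = 602122734137389526815, q_15 = 8·4401480865641719561 + 112786225905550758 = 35324633151039307246 → 602122734137389526815/35324633151039307246
APPEND 18: p_16 = 18·602122734137389526815 + 75025030882610090509 = 10913234245355621573179, q_16 = 18·35324633151039307246 + 4401480865641719561 = 640244877584349249989 → 10913234245355621573179/640244877584349249989

375/22
16142/947
2664930/156343
13986847/820564
338349258/19849879
11489887925/674075322
563342857583/33049540657
25361918479160/1487903404887
1922487076508802743/112786225905550758
75025030882610090509/4401480865641719561
10913234245355621573179/640244877584349249989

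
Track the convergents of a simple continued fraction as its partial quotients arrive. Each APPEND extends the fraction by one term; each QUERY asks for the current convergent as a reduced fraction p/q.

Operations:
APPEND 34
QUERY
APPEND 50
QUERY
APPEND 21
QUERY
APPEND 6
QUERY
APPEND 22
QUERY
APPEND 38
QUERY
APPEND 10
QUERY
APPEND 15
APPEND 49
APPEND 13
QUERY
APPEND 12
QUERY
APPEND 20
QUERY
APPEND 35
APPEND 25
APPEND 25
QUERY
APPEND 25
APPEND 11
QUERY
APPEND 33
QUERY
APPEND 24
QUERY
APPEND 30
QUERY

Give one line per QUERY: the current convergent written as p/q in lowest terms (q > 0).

34/1
1701/50
35755/1051
216231/6356
4792837/140883
182344037/5359910
1828233207/53739983
17636294318287/518409879669
212990046317609/6260733819106
4277437220670467/125733086261789
93958917204401516879/2761874466523102071
25973937105735936621091/763490638481395024550
859492649779152411687295/25264348230251024166739
20653797531805393817116171/607107848164505975026286
620473418603940966925172425/18238499793165430274955319

APPEND 34: p_0 = 34·1 + 0 = 34, q_0 = 34·0 + 1 = 1 → 34/1
APPEND 50: p_1 = 50·34 + 1 = 1701, q_1 = 50·1 + 0 = 50 → 1701/50
APPEND 21: p_2 = 21·1701 + 34 = 35755, q_2 = 21·50 + 1 = 1051 → 35755/1051
APPEND 6: p_3 = 6·35755 + 1701 = 216231, q_3 = 6·1051 + 50 = 6356 → 216231/6356
APPEND 22: p_4 = 22·216231 + 35755 = 4792837, q_4 = 22·6356 + 1051 = 140883 → 4792837/140883
APPEND 38: p_5 = 38·4792837 + 216231 = 182344037, q_5 = 38·140883 + 6356 = 5359910 → 182344037/5359910
APPEND 10: p_6 = 10·182344037 + 4792837 = 1828233207, q_6 = 10·5359910 + 140883 = 53739983 → 1828233207/53739983
APPEND 15: p_7 = 15·1828233207 + 182344037 = 27605842142, q_7 = 15·53739983 + 5359910 = 811459655 → 27605842142/811459655
APPEND 49: p_8 = 49·27605842142 + 1828233207 = 1354514498165, q_8 = 49·811459655 + 53739983 = 39815263078 → 1354514498165/39815263078
APPEND 13: p_9 = 13·1354514498165 + 27605842142 = 17636294318287, q_9 = 13·39815263078 + 811459655 = 518409879669 → 17636294318287/518409879669
APPEND 12: p_10 = 12·17636294318287 + 1354514498165 = 212990046317609, q_10 = 12·518409879669 + 39815263078 = 6260733819106 → 212990046317609/6260733819106
APPEND 20: p_11 = 20·212990046317609 + 17636294318287 = 4277437220670467, q_11 = 20·6260733819106 + 518409879669 = 125733086261789 → 4277437220670467/125733086261789
APPEND 35: p_12 = 35·4277437220670467 + 212990046317609 = 149923292769783954, q_12 = 35·125733086261789 + 6260733819106 = 4406918752981721 → 149923292769783954/4406918752981721
APPEND 25: p_13 = 25·149923292769783954 + 4277437220670467 = 3752359756465269317, q_13 = 25·4406918752981721 + 125733086261789 = 110298701910804814 → 3752359756465269317/110298701910804814
APPEND 25: p_14 = 25·3752359756465269317 + 149923292769783954 = 93958917204401516879, q_14 = 25·110298701910804814 + 4406918752981721 = 2761874466523102071 → 93958917204401516879/2761874466523102071
APPEND 25: p_15 = 25·93958917204401516879 + 3752359756465269317 = 2352725289866503191292, q_15 = 25·2761874466523102071 + 110298701910804814 = 69157160364988356589 → 2352725289866503191292/69157160364988356589
APPEND 11: p_16 = 11·2352725289866503191292 + 93958917204401516879 = 25973937105735936621091, q_16 = 11·69157160364988356589 + 2761874466523102071 = 763490638481395024550 → 25973937105735936621091/763490638481395024550
APPEND 33: p_17 = 33·25973937105735936621091 + 2352725289866503191292 = 859492649779152411687295, q_17 = 33·763490638481395024550 + 69157160364988356589 = 25264348230251024166739 → 859492649779152411687295/25264348230251024166739
APPEND 24: p_18 = 24·859492649779152411687295 + 25973937105735936621091 = 20653797531805393817116171, q_18 = 24·25264348230251024166739 + 763490638481395024550 = 607107848164505975026286 → 20653797531805393817116171/607107848164505975026286
APPEND 30: p_19 = 30·20653797531805393817116171 + 859492649779152411687295 = 620473418603940966925172425, q_19 = 30·607107848164505975026286 + 25264348230251024166739 = 18238499793165430274955319 → 620473418603940966925172425/18238499793165430274955319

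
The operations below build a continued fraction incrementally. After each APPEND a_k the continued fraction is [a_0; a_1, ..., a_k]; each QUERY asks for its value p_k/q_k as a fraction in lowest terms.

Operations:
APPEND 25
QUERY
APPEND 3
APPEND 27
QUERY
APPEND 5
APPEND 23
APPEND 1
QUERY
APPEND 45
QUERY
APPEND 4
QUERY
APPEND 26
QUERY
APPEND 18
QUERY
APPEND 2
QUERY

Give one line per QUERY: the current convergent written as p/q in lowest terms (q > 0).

APPEND 25: p_0 = 25·1 + 0 = 25, q_0 = 25·0 + 1 = 1 → 25/1
APPEND 3: p_1 = 3·25 + 1 = 76, q_1 = 3·1 + 0 = 3 → 76/3
APPEND 27: p_2 = 27·76 + 25 = 2077, q_2 = 27·3 + 1 = 82 → 2077/82
APPEND 5: p_3 = 5·2077 + 76 = 10461, q_3 = 5·82 + 3 = 413 → 10461/413
APPEND 23: p_4 = 23·10461 + 2077 = 242680, q_4 = 23·413 + 82 = 9581 → 242680/9581
APPEND 1: p_5 = 1·242680 + 10461 = 253141, q_5 = 1·9581 + 413 = 9994 → 253141/9994
APPEND 45: p_6 = 45·253141 + 242680 = 11634025, q_6 = 45·9994 + 9581 = 459311 → 11634025/459311
APPEND 4: p_7 = 4·11634025 + 253141 = 46789241, q_7 = 4·459311 + 9994 = 1847238 → 46789241/1847238
APPEND 26: p_8 = 26·46789241 + 11634025 = 1228154291, q_8 = 26·1847238 + 459311 = 48487499 → 1228154291/48487499
APPEND 18: p_9 = 18·1228154291 + 46789241 = 22153566479, q_9 = 18·48487499 + 1847238 = 874622220 → 22153566479/874622220
APPEND 2: p_10 = 2·22153566479 + 1228154291 = 45535287249, q_10 = 2·874622220 + 48487499 = 1797731939 → 45535287249/1797731939

25/1
2077/82
253141/9994
11634025/459311
46789241/1847238
1228154291/48487499
22153566479/874622220
45535287249/1797731939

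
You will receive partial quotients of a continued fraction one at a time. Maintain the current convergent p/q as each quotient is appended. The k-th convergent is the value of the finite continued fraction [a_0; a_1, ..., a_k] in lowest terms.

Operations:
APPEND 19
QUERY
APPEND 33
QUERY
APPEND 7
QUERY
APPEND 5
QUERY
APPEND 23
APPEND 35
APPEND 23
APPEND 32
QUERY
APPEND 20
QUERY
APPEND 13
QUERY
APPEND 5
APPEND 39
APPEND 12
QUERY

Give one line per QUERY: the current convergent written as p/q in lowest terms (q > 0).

19/1
628/33
4415/232
22703/1193
13616817079/715538158
272761290453/14333093425
3559513592968/187045752683
8517698583848033/447589059890156

APPEND 19: p_0 = 19·1 + 0 = 19, q_0 = 19·0 + 1 = 1 → 19/1
APPEND 33: p_1 = 33·19 + 1 = 628, q_1 = 33·1 + 0 = 33 → 628/33
APPEND 7: p_2 = 7·628 + 19 = 4415, q_2 = 7·33 + 1 = 232 → 4415/232
APPEND 5: p_3 = 5·4415 + 628 = 22703, q_3 = 5·232 + 33 = 1193 → 22703/1193
APPEND 23: p_4 = 23·22703 + 4415 = 526584, q_4 = 23·1193 + 232 = 27671 → 526584/27671
APPEND 35: p_5 = 35·526584 + 22703 = 18453143, q_5 = 35·27671 + 1193 = 969678 → 18453143/969678
APPEND 23: p_6 = 23·18453143 + 526584 = 424948873, q_6 = 23·969678 + 27671 = 22330265 → 424948873/22330265
APPEND 32: p_7 = 32·424948873 + 18453143 = 13616817079, q_7 = 32·22330265 + 969678 = 715538158 → 13616817079/715538158
APPEND 20: p_8 = 20·13616817079 + 424948873 = 272761290453, q_8 = 20·715538158 + 22330265 = 14333093425 → 272761290453/14333093425
APPEND 13: p_9 = 13·272761290453 + 13616817079 = 3559513592968, q_9 = 13·14333093425 + 715538158 = 187045752683 → 3559513592968/187045752683
APPEND 5: p_10 = 5·3559513592968 + 272761290453 = 18070329255293, q_10 = 5·187045752683 + 14333093425 = 949561856840 → 18070329255293/949561856840
APPEND 39: p_11 = 39·18070329255293 + 3559513592968 = 708302354549395, q_11 = 39·949561856840 + 187045752683 = 37219958169443 → 708302354549395/37219958169443
APPEND 12: p_12 = 12·708302354549395 + 18070329255293 = 8517698583848033, q_12 = 12·37219958169443 + 949561856840 = 447589059890156 → 8517698583848033/447589059890156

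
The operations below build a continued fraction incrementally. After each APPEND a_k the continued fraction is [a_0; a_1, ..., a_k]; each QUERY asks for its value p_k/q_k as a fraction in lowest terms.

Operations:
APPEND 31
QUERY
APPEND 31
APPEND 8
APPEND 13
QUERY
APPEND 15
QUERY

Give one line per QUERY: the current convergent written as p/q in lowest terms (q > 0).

APPEND 31: p_0 = 31·1 + 0 = 31, q_0 = 31·0 + 1 = 1 → 31/1
APPEND 31: p_1 = 31·31 + 1 = 962, q_1 = 31·1 + 0 = 31 → 962/31
APPEND 8: p_2 = 8·962 + 31 = 7727, q_2 = 8·31 + 1 = 249 → 7727/249
APPEND 13: p_3 = 13·7727 + 962 = 101413, q_3 = 13·249 + 31 = 3268 → 101413/3268
APPEND 15: p_4 = 15·101413 + 7727 = 1528922, q_4 = 15·3268 + 249 = 49269 → 1528922/49269

31/1
101413/3268
1528922/49269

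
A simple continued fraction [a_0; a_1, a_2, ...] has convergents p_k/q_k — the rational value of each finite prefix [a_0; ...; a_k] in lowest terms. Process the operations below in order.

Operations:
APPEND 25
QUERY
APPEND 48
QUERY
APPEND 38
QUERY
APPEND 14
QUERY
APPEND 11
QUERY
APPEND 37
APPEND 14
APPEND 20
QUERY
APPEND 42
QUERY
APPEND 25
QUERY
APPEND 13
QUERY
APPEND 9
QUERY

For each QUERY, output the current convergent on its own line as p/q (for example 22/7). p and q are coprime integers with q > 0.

25/1
1201/48
45663/1825
640483/25598
7090976/283403
74046672715/2959402089
3113649437336/124442332267
77915282606115/3114017708764
1016012323316831/40606672546199
9222026192457594/368574070624555

APPEND 25: p_0 = 25·1 + 0 = 25, q_0 = 25·0 + 1 = 1 → 25/1
APPEND 48: p_1 = 48·25 + 1 = 1201, q_1 = 48·1 + 0 = 48 → 1201/48
APPEND 38: p_2 = 38·1201 + 25 = 45663, q_2 = 38·48 + 1 = 1825 → 45663/1825
APPEND 14: p_3 = 14·45663 + 1201 = 640483, q_3 = 14·1825 + 48 = 25598 → 640483/25598
APPEND 11: p_4 = 11·640483 + 45663 = 7090976, q_4 = 11·25598 + 1825 = 283403 → 7090976/283403
APPEND 37: p_5 = 37·7090976 + 640483 = 263006595, q_5 = 37·283403 + 25598 = 10511509 → 263006595/10511509
APPEND 14: p_6 = 14·263006595 + 7090976 = 3689183306, q_6 = 14·10511509 + 283403 = 147444529 → 3689183306/147444529
APPEND 20: p_7 = 20·3689183306 + 263006595 = 74046672715, q_7 = 20·147444529 + 10511509 = 2959402089 → 74046672715/2959402089
APPEND 42: p_8 = 42·74046672715 + 3689183306 = 3113649437336, q_8 = 42·2959402089 + 147444529 = 124442332267 → 3113649437336/124442332267
APPEND 25: p_9 = 25·3113649437336 + 74046672715 = 77915282606115, q_9 = 25·124442332267 + 2959402089 = 3114017708764 → 77915282606115/3114017708764
APPEND 13: p_10 = 13·77915282606115 + 3113649437336 = 1016012323316831, q_10 = 13·3114017708764 + 124442332267 = 40606672546199 → 1016012323316831/40606672546199
APPEND 9: p_11 = 9·1016012323316831 + 77915282606115 = 9222026192457594, q_11 = 9·40606672546199 + 3114017708764 = 368574070624555 → 9222026192457594/368574070624555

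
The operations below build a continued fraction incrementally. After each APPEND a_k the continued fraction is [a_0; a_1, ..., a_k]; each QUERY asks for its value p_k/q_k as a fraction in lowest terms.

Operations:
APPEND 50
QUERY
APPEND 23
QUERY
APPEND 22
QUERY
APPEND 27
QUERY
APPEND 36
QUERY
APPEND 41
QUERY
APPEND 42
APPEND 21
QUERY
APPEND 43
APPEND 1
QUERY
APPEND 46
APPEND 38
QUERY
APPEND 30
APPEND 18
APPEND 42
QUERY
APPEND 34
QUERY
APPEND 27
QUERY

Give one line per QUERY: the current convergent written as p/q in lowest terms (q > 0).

APPEND 50: p_0 = 50·1 + 0 = 50, q_0 = 50·0 + 1 = 1 → 50/1
APPEND 23: p_1 = 23·50 + 1 = 1151, q_1 = 23·1 + 0 = 23 → 1151/23
APPEND 22: p_2 = 22·1151 + 50 = 25372, q_2 = 22·23 + 1 = 507 → 25372/507
APPEND 27: p_3 = 27·25372 + 1151 = 686195, q_3 = 27·507 + 23 = 13712 → 686195/13712
APPEND 36: p_4 = 36·686195 + 25372 = 24728392, q_4 = 36·13712 + 507 = 494139 → 24728392/494139
APPEND 41: p_5 = 41·24728392 + 686195 = 1014550267, q_5 = 41·494139 + 13712 = 20273411 → 1014550267/20273411
APPEND 42: p_6 = 42·1014550267 + 24728392 = 42635839606, q_6 = 42·20273411 + 494139 = 851977401 → 42635839606/851977401
APPEND 21: p_7 = 21·42635839606 + 1014550267 = 896367181993, q_7 = 21·851977401 + 20273411 = 17911798832 → 896367181993/17911798832
APPEND 43: p_8 = 43·896367181993 + 42635839606 = 38586424665305, q_8 = 43·17911798832 + 851977401 = 771059327177 → 38586424665305/771059327177
APPEND 1: p_9 = 1·38586424665305 + 896367181993 = 39482791847298, q_9 = 1·771059327177 + 17911798832 = 788971126009 → 39482791847298/788971126009
APPEND 46: p_10 = 46·39482791847298 + 38586424665305 = 1854794849641013, q_10 = 46·788971126009 + 771059327177 = 37063731123591 → 1854794849641013/37063731123591
APPEND 38: p_11 = 38·1854794849641013 + 39482791847298 = 70521687078205792, q_11 = 38·37063731123591 + 788971126009 = 1409210753822467 → 70521687078205792/1409210753822467
APPEND 30: p_12 = 30·70521687078205792 + 1854794849641013 = 2117505407195814773, q_12 = 30·1409210753822467 + 37063731123591 = 42313386345797601 → 2117505407195814773/42313386345797601
APPEND 18: p_13 = 18·2117505407195814773 + 70521687078205792 = 38185619016602871706, q_13 = 18·42313386345797601 + 1409210753822467 = 763050164978179285 → 38185619016602871706/763050164978179285
APPEND 42: p_14 = 42·38185619016602871706 + 2117505407195814773 = 1605913504104516426425, q_14 = 42·763050164978179285 + 42313386345797601 = 32090420315429327571 → 1605913504104516426425/32090420315429327571
APPEND 34: p_15 = 34·1605913504104516426425 + 38185619016602871706 = 54639244758570161370156, q_15 = 34·32090420315429327571 + 763050164978179285 = 1091837340889575316699 → 54639244758570161370156/1091837340889575316699
APPEND 27: p_16 = 27·54639244758570161370156 + 1605913504104516426425 = 1476865521985498873420637, q_16 = 27·1091837340889575316699 + 32090420315429327571 = 29511698624333962878444 → 1476865521985498873420637/29511698624333962878444

50/1
1151/23
25372/507
686195/13712
24728392/494139
1014550267/20273411
896367181993/17911798832
39482791847298/788971126009
70521687078205792/1409210753822467
1605913504104516426425/32090420315429327571
54639244758570161370156/1091837340889575316699
1476865521985498873420637/29511698624333962878444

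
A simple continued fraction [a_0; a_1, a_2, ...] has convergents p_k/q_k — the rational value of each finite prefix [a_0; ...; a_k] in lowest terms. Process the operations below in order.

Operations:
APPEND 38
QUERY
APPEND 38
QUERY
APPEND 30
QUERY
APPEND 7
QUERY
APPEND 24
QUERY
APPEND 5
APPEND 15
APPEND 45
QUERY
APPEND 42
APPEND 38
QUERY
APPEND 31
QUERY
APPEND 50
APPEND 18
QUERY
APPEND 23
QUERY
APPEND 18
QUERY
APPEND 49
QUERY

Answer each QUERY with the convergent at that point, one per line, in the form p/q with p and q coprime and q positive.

38/1
1445/38
43388/1141
305161/8025
7367252/193741
25439126936/668987825
40647736282338/1068937654783
1261148832572357/33165179631614
1137026757400775741/29901067725870308
26214713509582742231/689383885614252567
473001869929890135899/12438811008782416514
23203306340074199401282/610191123315952661753

APPEND 38: p_0 = 38·1 + 0 = 38, q_0 = 38·0 + 1 = 1 → 38/1
APPEND 38: p_1 = 38·38 + 1 = 1445, q_1 = 38·1 + 0 = 38 → 1445/38
APPEND 30: p_2 = 30·1445 + 38 = 43388, q_2 = 30·38 + 1 = 1141 → 43388/1141
APPEND 7: p_3 = 7·43388 + 1445 = 305161, q_3 = 7·1141 + 38 = 8025 → 305161/8025
APPEND 24: p_4 = 24·305161 + 43388 = 7367252, q_4 = 24·8025 + 1141 = 193741 → 7367252/193741
APPEND 5: p_5 = 5·7367252 + 305161 = 37141421, q_5 = 5·193741 + 8025 = 976730 → 37141421/976730
APPEND 15: p_6 = 15·37141421 + 7367252 = 564488567, q_6 = 15·976730 + 193741 = 14844691 → 564488567/14844691
APPEND 45: p_7 = 45·564488567 + 37141421 = 25439126936, q_7 = 45·14844691 + 976730 = 668987825 → 25439126936/668987825
APPEND 42: p_8 = 42·25439126936 + 564488567 = 1069007819879, q_8 = 42·668987825 + 14844691 = 28112333341 → 1069007819879/28112333341
APPEND 38: p_9 = 38·1069007819879 + 25439126936 = 40647736282338, q_9 = 38·28112333341 + 668987825 = 1068937654783 → 40647736282338/1068937654783
APPEND 31: p_10 = 31·40647736282338 + 1069007819879 = 1261148832572357, q_10 = 31·1068937654783 + 28112333341 = 33165179631614 → 1261148832572357/33165179631614
APPEND 50: p_11 = 50·1261148832572357 + 40647736282338 = 63098089364900188, q_11 = 50·33165179631614 + 1068937654783 = 1659327919235483 → 63098089364900188/1659327919235483
APPEND 18: p_12 = 18·63098089364900188 + 1261148832572357 = 1137026757400775741, q_12 = 18·1659327919235483 + 33165179631614 = 29901067725870308 → 1137026757400775741/29901067725870308
APPEND 23: p_13 = 23·1137026757400775741 + 63098089364900188 = 26214713509582742231, q_13 = 23·29901067725870308 + 1659327919235483 = 689383885614252567 → 26214713509582742231/689383885614252567
APPEND 18: p_14 = 18·26214713509582742231 + 1137026757400775741 = 473001869929890135899, q_14 = 18·689383885614252567 + 29901067725870308 = 12438811008782416514 → 473001869929890135899/12438811008782416514
APPEND 49: p_15 = 49·473001869929890135899 + 26214713509582742231 = 23203306340074199401282, q_15 = 49·12438811008782416514 + 689383885614252567 = 610191123315952661753 → 23203306340074199401282/610191123315952661753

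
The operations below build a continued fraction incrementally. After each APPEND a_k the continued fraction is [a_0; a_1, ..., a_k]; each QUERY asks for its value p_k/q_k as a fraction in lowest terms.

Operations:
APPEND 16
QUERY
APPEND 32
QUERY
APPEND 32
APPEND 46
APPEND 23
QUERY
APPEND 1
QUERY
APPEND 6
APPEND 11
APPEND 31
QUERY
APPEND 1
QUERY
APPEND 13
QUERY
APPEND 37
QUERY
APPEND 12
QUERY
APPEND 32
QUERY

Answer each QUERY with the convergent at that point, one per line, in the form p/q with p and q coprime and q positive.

APPEND 16: p_0 = 16·1 + 0 = 16, q_0 = 16·0 + 1 = 1 → 16/1
APPEND 32: p_1 = 32·16 + 1 = 513, q_1 = 32·1 + 0 = 32 → 513/32
APPEND 32: p_2 = 32·513 + 16 = 16432, q_2 = 32·32 + 1 = 1025 → 16432/1025
APPEND 46: p_3 = 46·16432 + 513 = 756385, q_3 = 46·1025 + 32 = 47182 → 756385/47182
APPEND 23: p_4 = 23·756385 + 16432 = 17413287, q_4 = 23·47182 + 1025 = 1086211 → 17413287/1086211
APPEND 1: p_5 = 1·17413287 + 756385 = 18169672, q_5 = 1·1086211 + 47182 = 1133393 → 18169672/1133393
APPEND 6: p_6 = 6·18169672 + 17413287 = 126431319, q_6 = 6·1133393 + 1086211 = 7886569 → 126431319/7886569
APPEND 11: p_7 = 11·126431319 + 18169672 = 1408914181, q_7 = 11·7886569 + 1133393 = 87885652 → 1408914181/87885652
APPEND 31: p_8 = 31·1408914181 + 126431319 = 43802770930, q_8 = 31·87885652 + 7886569 = 2732341781 → 43802770930/2732341781
APPEND 1: p_9 = 1·43802770930 + 1408914181 = 45211685111, q_9 = 1·2732341781 + 87885652 = 2820227433 → 45211685111/2820227433
APPEND 13: p_10 = 13·45211685111 + 43802770930 = 631554677373, q_10 = 13·2820227433 + 2732341781 = 39395298410 → 631554677373/39395298410
APPEND 37: p_11 = 37·631554677373 + 45211685111 = 23412734747912, q_11 = 37·39395298410 + 2820227433 = 1460446268603 → 23412734747912/1460446268603
APPEND 12: p_12 = 12·23412734747912 + 631554677373 = 281584371652317, q_12 = 12·1460446268603 + 39395298410 = 17564750521646 → 281584371652317/17564750521646
APPEND 32: p_13 = 32·281584371652317 + 23412734747912 = 9034112627622056, q_13 = 32·17564750521646 + 1460446268603 = 563532462961275 → 9034112627622056/563532462961275

16/1
513/32
17413287/1086211
18169672/1133393
43802770930/2732341781
45211685111/2820227433
631554677373/39395298410
23412734747912/1460446268603
281584371652317/17564750521646
9034112627622056/563532462961275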